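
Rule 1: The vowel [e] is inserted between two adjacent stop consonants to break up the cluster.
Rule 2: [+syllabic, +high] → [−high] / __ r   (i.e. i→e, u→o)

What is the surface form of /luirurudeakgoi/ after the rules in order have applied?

luerorudeakegoi

Rule 1 (stop-cluster e-epenthesis): /k/ and /g/ form a stop–stop cluster, so [e] is inserted between them. /luirurudeakgoi/ → luirurudeakegoi.
Rule 2 (pre-rhotic lowering): /i/ is a high vowel immediately before /r/, so it lowers to [e]. /u/ is a high vowel immediately before /r/, so it lowers to [o]. /luirurudeakegoi/ → luerorudeakegoi.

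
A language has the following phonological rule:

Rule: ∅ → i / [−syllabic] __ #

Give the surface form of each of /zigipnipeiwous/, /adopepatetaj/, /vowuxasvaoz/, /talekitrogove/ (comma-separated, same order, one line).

zigipnipeiwousi, adopepatetaji, vowuxasvaozi, talekitrogove

/zigipnipeiwous/: the form ends in the consonant /s/, so [i] is inserted word-finally. → [zigipnipeiwousi].
/adopepatetaj/: the form ends in the consonant /j/, so [i] is inserted word-finally. → [adopepatetaji].
/vowuxasvaoz/: the form ends in the consonant /z/, so [i] is inserted word-finally. → [vowuxasvaozi].
/talekitrogove/: the rule's environment is not met; surfaces unchanged as [talekitrogove].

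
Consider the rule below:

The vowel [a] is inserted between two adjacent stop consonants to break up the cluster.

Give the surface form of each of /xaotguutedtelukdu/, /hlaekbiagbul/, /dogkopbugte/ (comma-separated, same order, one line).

xaotaguutedatelukadu, hlaekabiagabul, dogakopabugate

/xaotguutedtelukdu/: /t/ and /g/ form a stop–stop cluster, so [a] is inserted between them. /d/ and /t/ form a stop–stop cluster, so [a] is inserted between them. /k/ and /d/ form a stop–stop cluster, so [a] is inserted between them. → [xaotaguutedatelukadu].
/hlaekbiagbul/: /k/ and /b/ form a stop–stop cluster, so [a] is inserted between them. /g/ and /b/ form a stop–stop cluster, so [a] is inserted between them. → [hlaekabiagabul].
/dogkopbugte/: /g/ and /k/ form a stop–stop cluster, so [a] is inserted between them. /p/ and /b/ form a stop–stop cluster, so [a] is inserted between them. /g/ and /t/ form a stop–stop cluster, so [a] is inserted between them. → [dogakopabugate].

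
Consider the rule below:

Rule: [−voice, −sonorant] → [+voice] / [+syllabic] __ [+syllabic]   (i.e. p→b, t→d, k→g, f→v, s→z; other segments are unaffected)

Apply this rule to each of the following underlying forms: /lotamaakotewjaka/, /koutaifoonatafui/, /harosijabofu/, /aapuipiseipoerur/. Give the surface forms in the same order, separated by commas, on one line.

/lotamaakotewjaka/: /t/ is a voiceless obstruent between vowels /o/ and /a/, so it voices to [d]. /k/ is a voiceless obstruent between vowels /a/ and /o/, so it voices to [g]. /t/ is a voiceless obstruent between vowels /o/ and /e/, so it voices to [d]. /k/ is a voiceless obstruent between vowels /a/ and /a/, so it voices to [g]. → [lodamaagodewjaga].
/koutaifoonatafui/: /t/ is a voiceless obstruent between vowels /u/ and /a/, so it voices to [d]. /f/ is a voiceless obstruent between vowels /i/ and /o/, so it voices to [v]. /t/ is a voiceless obstruent between vowels /a/ and /a/, so it voices to [d]. /f/ is a voiceless obstruent between vowels /a/ and /u/, so it voices to [v]. → [koudaivoonadavui].
/harosijabofu/: /s/ is a voiceless obstruent between vowels /o/ and /i/, so it voices to [z]. /f/ is a voiceless obstruent between vowels /o/ and /u/, so it voices to [v]. → [harozijabovu].
/aapuipiseipoerur/: /p/ is a voiceless obstruent between vowels /a/ and /u/, so it voices to [b]. /p/ is a voiceless obstruent between vowels /i/ and /i/, so it voices to [b]. /s/ is a voiceless obstruent between vowels /i/ and /e/, so it voices to [z]. /p/ is a voiceless obstruent between vowels /i/ and /o/, so it voices to [b]. → [aabuibizeiboerur].

lodamaagodewjaga, koudaivoonadavui, harozijabovu, aabuibizeiboerur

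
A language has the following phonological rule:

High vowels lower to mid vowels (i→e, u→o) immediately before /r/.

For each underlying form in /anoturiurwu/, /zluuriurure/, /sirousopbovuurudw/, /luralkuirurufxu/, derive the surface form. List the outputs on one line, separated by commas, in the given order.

anotoriorwu, zluoriorore, serousopbovuorudw, loralkuerorufxu

/anoturiurwu/: /u/ is a high vowel immediately before /r/, so it lowers to [o]. /u/ is a high vowel immediately before /r/, so it lowers to [o]. → [anotoriorwu].
/zluuriurure/: /u/ is a high vowel immediately before /r/, so it lowers to [o]. /u/ is a high vowel immediately before /r/, so it lowers to [o]. /u/ is a high vowel immediately before /r/, so it lowers to [o]. → [zluoriorore].
/sirousopbovuurudw/: /i/ is a high vowel immediately before /r/, so it lowers to [e]. /u/ is a high vowel immediately before /r/, so it lowers to [o]. → [serousopbovuorudw].
/luralkuirurufxu/: /u/ is a high vowel immediately before /r/, so it lowers to [o]. /i/ is a high vowel immediately before /r/, so it lowers to [e]. /u/ is a high vowel immediately before /r/, so it lowers to [o]. → [loralkuerorufxu].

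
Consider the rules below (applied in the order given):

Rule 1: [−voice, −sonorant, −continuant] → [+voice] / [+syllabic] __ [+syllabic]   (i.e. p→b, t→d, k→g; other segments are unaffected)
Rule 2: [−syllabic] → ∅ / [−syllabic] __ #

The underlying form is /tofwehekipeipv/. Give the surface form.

Rule 1 (intervocalic voicing): /k/ is a voiceless stop between vowels /e/ and /i/, so it voices to [g]. /p/ is a voiceless stop between vowels /i/ and /e/, so it voices to [b]. /tofwehekipeipv/ → tofwehegibeipv.
Rule 2 (final cluster simplification): /v/ is the second consonant of a word-final cluster /pv/, so it deletes. /tofwehegibeipv/ → tofwehegibeip.

tofwehegibeip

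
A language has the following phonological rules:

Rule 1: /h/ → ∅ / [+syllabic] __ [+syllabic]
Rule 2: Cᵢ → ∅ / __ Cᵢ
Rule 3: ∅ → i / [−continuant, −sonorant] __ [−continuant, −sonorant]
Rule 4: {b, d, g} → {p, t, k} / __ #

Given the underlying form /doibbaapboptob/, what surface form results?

doibaapibopitop

Rule 1 (intervocalic h-deletion): no segment meets the environment; /doibbaapboptob/ is unchanged.
Rule 2 (degemination): /bb/ is a geminate; the first /b/ deletes. /doibbaapboptob/ → doibaapboptob.
Rule 3 (stop-cluster i-epenthesis): /p/ and /b/ form a stop–stop cluster, so [i] is inserted between them. /p/ and /t/ form a stop–stop cluster, so [i] is inserted between them. /doibaapboptob/ → doibaapibopitob.
Rule 4 (final devoicing): /b/ is a voiced stop in word-final position, so it devoices to [p]. /doibaapibopitob/ → doibaapibopitop.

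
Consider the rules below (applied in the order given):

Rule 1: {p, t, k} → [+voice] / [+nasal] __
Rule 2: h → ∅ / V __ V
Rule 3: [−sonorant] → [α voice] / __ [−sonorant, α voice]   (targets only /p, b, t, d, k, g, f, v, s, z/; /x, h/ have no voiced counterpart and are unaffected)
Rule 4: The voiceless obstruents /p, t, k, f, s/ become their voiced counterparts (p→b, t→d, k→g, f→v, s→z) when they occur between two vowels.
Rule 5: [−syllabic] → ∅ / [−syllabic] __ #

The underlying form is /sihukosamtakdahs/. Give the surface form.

siugozamdagdah

Rule 1 (post-nasal voicing): /t/ is a voiceless stop immediately after the nasal /m/, so it voices to [d]. /sihukosamtakdahs/ → sihukosamdakdahs.
Rule 2 (intervocalic h-deletion): /h/ occurs between vowels /i/ and /u/, so it deletes. /sihukosamdakdahs/ → siukosamdakdahs.
Rule 3 (regressive voicing assimilation): /k/ precedes the voiced obstruent /d/, so it voices to [g] by assimilation. /siukosamdakdahs/ → siukosamdagdahs.
Rule 4 (intervocalic voicing): /k/ is a voiceless obstruent between vowels /u/ and /o/, so it voices to [g]. /s/ is a voiceless obstruent between vowels /o/ and /a/, so it voices to [z]. /siukosamdagdahs/ → siugozamdagdahs.
Rule 5 (final cluster simplification): /s/ is the second consonant of a word-final cluster /hs/, so it deletes. /siugozamdagdahs/ → siugozamdagdah.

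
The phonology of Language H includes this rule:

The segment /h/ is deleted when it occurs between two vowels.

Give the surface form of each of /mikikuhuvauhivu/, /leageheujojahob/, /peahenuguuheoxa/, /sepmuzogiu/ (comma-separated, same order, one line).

/mikikuhuvauhivu/: /h/ occurs between vowels /u/ and /u/, so it deletes. /h/ occurs between vowels /u/ and /i/, so it deletes. → [mikikuuvauivu].
/leageheujojahob/: /h/ occurs between vowels /e/ and /e/, so it deletes. /h/ occurs between vowels /a/ and /o/, so it deletes. → [leageeujojaob].
/peahenuguuheoxa/: /h/ occurs between vowels /a/ and /e/, so it deletes. /h/ occurs between vowels /u/ and /e/, so it deletes. → [peaenuguueoxa].
/sepmuzogiu/: the rule's environment is not met; surfaces unchanged as [sepmuzogiu].

mikikuuvauivu, leageeujojaob, peaenuguueoxa, sepmuzogiu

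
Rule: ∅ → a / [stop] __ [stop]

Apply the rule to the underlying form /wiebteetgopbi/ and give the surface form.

wiebateetagopabi

/b/ and /t/ form a stop–stop cluster, so [a] is inserted between them.
/t/ and /g/ form a stop–stop cluster, so [a] is inserted between them.
/p/ and /b/ form a stop–stop cluster, so [a] is inserted between them.
Surface form: [wiebateetagopabi].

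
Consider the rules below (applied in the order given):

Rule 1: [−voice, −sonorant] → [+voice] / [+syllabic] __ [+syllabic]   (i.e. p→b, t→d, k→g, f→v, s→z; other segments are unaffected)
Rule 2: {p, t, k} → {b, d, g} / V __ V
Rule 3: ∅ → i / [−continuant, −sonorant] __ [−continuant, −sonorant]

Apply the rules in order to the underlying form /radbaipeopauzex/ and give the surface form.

radibaibeobauzex

Rule 1 (intervocalic voicing): /p/ is a voiceless obstruent between vowels /i/ and /e/, so it voices to [b]. /p/ is a voiceless obstruent between vowels /o/ and /a/, so it voices to [b]. /radbaipeopauzex/ → radbaibeobauzex.
Rule 2 (intervocalic voicing): no segment meets the environment; /radbaibeobauzex/ is unchanged.
Rule 3 (stop-cluster i-epenthesis): /d/ and /b/ form a stop–stop cluster, so [i] is inserted between them. /radbaibeobauzex/ → radibaibeobauzex.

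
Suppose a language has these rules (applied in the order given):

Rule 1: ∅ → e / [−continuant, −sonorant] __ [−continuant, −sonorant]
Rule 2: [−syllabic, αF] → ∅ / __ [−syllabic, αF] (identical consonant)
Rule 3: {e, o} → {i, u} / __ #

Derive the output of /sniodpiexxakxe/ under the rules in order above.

Rule 1 (stop-cluster e-epenthesis): /d/ and /p/ form a stop–stop cluster, so [e] is inserted between them. /sniodpiexxakxe/ → sniodepiexxakxe.
Rule 2 (degemination): /xx/ is a geminate; the first /x/ deletes. /sniodepiexxakxe/ → sniodepiexakxe.
Rule 3 (final vowel raising): /e/ is a mid vowel in word-final position, so it raises to [i]. /sniodepiexakxe/ → sniodepiexakxi.

sniodepiexakxi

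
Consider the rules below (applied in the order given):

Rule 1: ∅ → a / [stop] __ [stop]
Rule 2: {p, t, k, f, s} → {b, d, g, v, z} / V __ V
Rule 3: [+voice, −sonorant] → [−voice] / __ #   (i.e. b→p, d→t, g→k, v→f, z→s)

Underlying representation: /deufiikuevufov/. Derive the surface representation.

deuviiguevuvof

Rule 1 (stop-cluster a-epenthesis): no segment meets the environment; /deufiikuevufov/ is unchanged.
Rule 2 (intervocalic voicing): /f/ is a voiceless obstruent between vowels /u/ and /i/, so it voices to [v]. /k/ is a voiceless obstruent between vowels /i/ and /u/, so it voices to [g]. /f/ is a voiceless obstruent between vowels /u/ and /o/, so it voices to [v]. /deufiikuevufov/ → deuviiguevuvov.
Rule 3 (final devoicing): /v/ is a voiced obstruent in word-final position, so it devoices to [f]. /deuviiguevuvov/ → deuviiguevuvof.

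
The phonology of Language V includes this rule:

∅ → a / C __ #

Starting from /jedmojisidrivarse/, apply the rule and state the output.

No segment of /jedmojisidrivarse/ meets the structural description of the rule, so the form surfaces unchanged.

jedmojisidrivarse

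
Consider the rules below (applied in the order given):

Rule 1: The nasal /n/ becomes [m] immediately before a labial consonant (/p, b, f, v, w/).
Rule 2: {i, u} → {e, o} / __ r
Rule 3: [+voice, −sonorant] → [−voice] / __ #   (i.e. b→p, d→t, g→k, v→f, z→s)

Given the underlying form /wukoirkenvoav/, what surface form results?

wukoerkemvoaf

Rule 1 (nasal place assimilation): /n/ precedes the labial consonant /v/, so it assimilates in place to [m]. /wukoirkenvoav/ → wukoirkemvoav.
Rule 2 (pre-rhotic lowering): /i/ is a high vowel immediately before /r/, so it lowers to [e]. /wukoirkemvoav/ → wukoerkemvoav.
Rule 3 (final devoicing): /v/ is a voiced obstruent in word-final position, so it devoices to [f]. /wukoerkemvoav/ → wukoerkemvoaf.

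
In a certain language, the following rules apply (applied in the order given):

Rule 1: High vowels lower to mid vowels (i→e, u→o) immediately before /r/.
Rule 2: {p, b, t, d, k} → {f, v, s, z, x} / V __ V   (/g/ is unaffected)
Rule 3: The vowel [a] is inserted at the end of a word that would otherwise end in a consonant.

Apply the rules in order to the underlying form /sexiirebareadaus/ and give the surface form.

Rule 1 (pre-rhotic lowering): /i/ is a high vowel immediately before /r/, so it lowers to [e]. /sexiirebareadaus/ → sexierebareadaus.
Rule 2 (intervocalic spirantization): /b/ is a stop between vowels /e/ and /a/, so it spirantizes to the fricative [v]. /d/ is a stop between vowels /a/ and /a/, so it spirantizes to the fricative [z]. /sexierebareadaus/ → sexierevareazaus.
Rule 3 (final a-epenthesis): the form ends in the consonant /s/, so [a] is inserted word-finally. /sexierevareazaus/ → sexierevareazausa.

sexierevareazausa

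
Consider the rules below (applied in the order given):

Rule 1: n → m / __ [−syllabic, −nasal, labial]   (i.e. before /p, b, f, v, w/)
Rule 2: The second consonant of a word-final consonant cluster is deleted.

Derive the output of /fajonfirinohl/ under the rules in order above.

Rule 1 (nasal place assimilation): /n/ precedes the labial consonant /f/, so it assimilates in place to [m]. /fajonfirinohl/ → fajomfirinohl.
Rule 2 (final cluster simplification): /l/ is the second consonant of a word-final cluster /hl/, so it deletes. /fajomfirinohl/ → fajomfirinoh.

fajomfirinoh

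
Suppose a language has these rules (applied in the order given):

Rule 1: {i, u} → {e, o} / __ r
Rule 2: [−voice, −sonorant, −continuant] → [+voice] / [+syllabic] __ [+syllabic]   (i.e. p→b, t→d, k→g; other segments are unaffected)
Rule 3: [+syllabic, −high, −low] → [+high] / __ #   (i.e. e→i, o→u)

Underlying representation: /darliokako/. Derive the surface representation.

darliogagu

Rule 1 (pre-rhotic lowering): no segment meets the environment; /darliokako/ is unchanged.
Rule 2 (intervocalic voicing): /k/ is a voiceless stop between vowels /o/ and /a/, so it voices to [g]. /k/ is a voiceless stop between vowels /a/ and /o/, so it voices to [g]. /darliokako/ → darliogago.
Rule 3 (final vowel raising): /o/ is a mid vowel in word-final position, so it raises to [u]. /darliogago/ → darliogagu.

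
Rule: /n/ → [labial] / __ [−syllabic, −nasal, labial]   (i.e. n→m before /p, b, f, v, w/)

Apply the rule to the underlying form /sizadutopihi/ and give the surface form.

sizadutopihi

No segment of /sizadutopihi/ meets the structural description of the rule, so the form surfaces unchanged.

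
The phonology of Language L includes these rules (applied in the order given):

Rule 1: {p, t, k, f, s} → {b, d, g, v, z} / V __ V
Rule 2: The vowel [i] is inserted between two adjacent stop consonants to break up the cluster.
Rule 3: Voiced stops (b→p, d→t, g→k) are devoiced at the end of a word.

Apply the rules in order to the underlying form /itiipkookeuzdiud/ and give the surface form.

Rule 1 (intervocalic voicing): /t/ is a voiceless obstruent between vowels /i/ and /i/, so it voices to [d]. /k/ is a voiceless obstruent between vowels /o/ and /e/, so it voices to [g]. /itiipkookeuzdiud/ → idiipkoogeuzdiud.
Rule 2 (stop-cluster i-epenthesis): /p/ and /k/ form a stop–stop cluster, so [i] is inserted between them. /idiipkoogeuzdiud/ → idiipikoogeuzdiud.
Rule 3 (final devoicing): /d/ is a voiced stop in word-final position, so it devoices to [t]. /idiipikoogeuzdiud/ → idiipikoogeuzdiut.

idiipikoogeuzdiut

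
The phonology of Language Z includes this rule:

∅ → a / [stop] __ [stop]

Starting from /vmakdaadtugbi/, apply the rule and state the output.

/k/ and /d/ form a stop–stop cluster, so [a] is inserted between them.
/d/ and /t/ form a stop–stop cluster, so [a] is inserted between them.
/g/ and /b/ form a stop–stop cluster, so [a] is inserted between them.
Surface form: [vmakadaadatugabi].

vmakadaadatugabi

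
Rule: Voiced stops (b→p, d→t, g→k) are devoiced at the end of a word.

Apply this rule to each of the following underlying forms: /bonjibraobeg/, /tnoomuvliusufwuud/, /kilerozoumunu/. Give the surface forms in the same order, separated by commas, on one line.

bonjibraobek, tnoomuvliusufwuut, kilerozoumunu

/bonjibraobeg/: /g/ is a voiced stop in word-final position, so it devoices to [k]. → [bonjibraobek].
/tnoomuvliusufwuud/: /d/ is a voiced stop in word-final position, so it devoices to [t]. → [tnoomuvliusufwuut].
/kilerozoumunu/: the rule's environment is not met; surfaces unchanged as [kilerozoumunu].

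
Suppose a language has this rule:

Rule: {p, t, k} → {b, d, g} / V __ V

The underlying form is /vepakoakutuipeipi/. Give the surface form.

/p/ is a voiceless stop between vowels /e/ and /a/, so it voices to [b].
/k/ is a voiceless stop between vowels /a/ and /o/, so it voices to [g].
/k/ is a voiceless stop between vowels /a/ and /u/, so it voices to [g].
/t/ is a voiceless stop between vowels /u/ and /u/, so it voices to [d].
/p/ is a voiceless stop between vowels /i/ and /e/, so it voices to [b].
/p/ is a voiceless stop between vowels /i/ and /i/, so it voices to [b].
Surface form: [vebagoaguduibeibi].

vebagoaguduibeibi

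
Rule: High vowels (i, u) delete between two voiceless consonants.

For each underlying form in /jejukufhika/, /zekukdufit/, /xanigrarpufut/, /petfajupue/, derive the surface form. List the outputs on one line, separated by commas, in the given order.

/jejukufhika/: /u/ is a high vowel flanked by voiceless consonants /k/ and /f/, so it deletes. /i/ is a high vowel flanked by voiceless consonants /h/ and /k/, so it deletes. → [jejukfhka].
/zekukdufit/: /u/ is a high vowel flanked by voiceless consonants /k/ and /k/, so it deletes. /i/ is a high vowel flanked by voiceless consonants /f/ and /t/, so it deletes. → [zekkduft].
/xanigrarpufut/: /u/ is a high vowel flanked by voiceless consonants /p/ and /f/, so it deletes. /u/ is a high vowel flanked by voiceless consonants /f/ and /t/, so it deletes. → [xanigrarpft].
/petfajupue/: the rule's environment is not met; surfaces unchanged as [petfajupue].

jejukfhka, zekkduft, xanigrarpft, petfajupue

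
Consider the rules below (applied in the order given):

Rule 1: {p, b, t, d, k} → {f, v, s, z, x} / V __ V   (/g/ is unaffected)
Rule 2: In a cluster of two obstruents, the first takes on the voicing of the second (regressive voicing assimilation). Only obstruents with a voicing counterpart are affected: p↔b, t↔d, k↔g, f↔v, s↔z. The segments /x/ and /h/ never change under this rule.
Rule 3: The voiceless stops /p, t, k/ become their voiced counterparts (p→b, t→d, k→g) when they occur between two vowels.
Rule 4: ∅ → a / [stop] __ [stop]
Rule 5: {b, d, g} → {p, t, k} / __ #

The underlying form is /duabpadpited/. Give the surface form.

Rule 1 (intervocalic spirantization): /t/ is a stop between vowels /i/ and /e/, so it spirantizes to the fricative [s]. /duabpadpited/ → duabpadpised.
Rule 2 (regressive voicing assimilation): /b/ precedes the voiceless obstruent /p/, so it devoices to [p] by assimilation. /d/ precedes the voiceless obstruent /p/, so it devoices to [t] by assimilation. /duabpadpised/ → duappatpised.
Rule 3 (intervocalic voicing): no segment meets the environment; /duappatpised/ is unchanged.
Rule 4 (stop-cluster a-epenthesis): /p/ and /p/ form a stop–stop cluster, so [a] is inserted between them. /t/ and /p/ form a stop–stop cluster, so [a] is inserted between them. /duappatpised/ → duapapatapised.
Rule 5 (final devoicing): /d/ is a voiced stop in word-final position, so it devoices to [t]. /duapapatapised/ → duapapatapiset.

duapapatapiset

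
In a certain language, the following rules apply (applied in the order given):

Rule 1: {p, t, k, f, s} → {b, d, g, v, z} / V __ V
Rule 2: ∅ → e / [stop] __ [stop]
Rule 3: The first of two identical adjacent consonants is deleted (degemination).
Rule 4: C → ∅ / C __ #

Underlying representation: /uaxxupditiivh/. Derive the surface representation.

Rule 1 (intervocalic voicing): /t/ is a voiceless obstruent between vowels /i/ and /i/, so it voices to [d]. /uaxxupditiivh/ → uaxxupdidiivh.
Rule 2 (stop-cluster e-epenthesis): /p/ and /d/ form a stop–stop cluster, so [e] is inserted between them. /uaxxupdidiivh/ → uaxxupedidiivh.
Rule 3 (degemination): /xx/ is a geminate; the first /x/ deletes. /uaxxupedidiivh/ → uaxupedidiivh.
Rule 4 (final cluster simplification): /h/ is the second consonant of a word-final cluster /vh/, so it deletes. /uaxupedidiivh/ → uaxupedidiiv.

uaxupedidiiv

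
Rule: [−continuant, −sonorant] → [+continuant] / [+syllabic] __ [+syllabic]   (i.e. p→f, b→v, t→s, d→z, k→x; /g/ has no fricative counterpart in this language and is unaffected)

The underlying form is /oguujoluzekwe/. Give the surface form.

No segment of /oguujoluzekwe/ meets the structural description of the rule, so the form surfaces unchanged.

oguujoluzekwe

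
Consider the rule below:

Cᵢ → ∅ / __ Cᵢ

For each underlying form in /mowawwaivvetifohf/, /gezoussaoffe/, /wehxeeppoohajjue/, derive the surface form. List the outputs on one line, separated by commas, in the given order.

/mowawwaivvetifohf/: /ww/ is a geminate; the first /w/ deletes. /vv/ is a geminate; the first /v/ deletes. → [mowawaivetifohf].
/gezoussaoffe/: /ss/ is a geminate; the first /s/ deletes. /ff/ is a geminate; the first /f/ deletes. → [gezousaofe].
/wehxeeppoohajjue/: /pp/ is a geminate; the first /p/ deletes. /jj/ is a geminate; the first /j/ deletes. → [wehxeepoohajue].

mowawaivetifohf, gezousaofe, wehxeepoohajue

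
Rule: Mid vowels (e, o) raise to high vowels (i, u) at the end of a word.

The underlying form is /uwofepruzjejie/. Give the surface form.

uwofepruzjejii

/e/ is a mid vowel in word-final position, so it raises to [i].
The other instances of /o/, /e/ do not occur in the required environment and remain unchanged.
Surface form: [uwofepruzjejii].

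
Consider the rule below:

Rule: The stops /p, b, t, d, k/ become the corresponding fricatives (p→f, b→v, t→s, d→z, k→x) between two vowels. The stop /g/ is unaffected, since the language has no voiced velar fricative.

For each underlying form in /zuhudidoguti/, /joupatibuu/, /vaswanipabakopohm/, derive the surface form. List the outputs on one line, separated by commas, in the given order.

zuhuzizogusi, joufasivuu, vaswanifavaxofohm

/zuhudidoguti/: /d/ is a stop between vowels /u/ and /i/, so it spirantizes to the fricative [z]. /d/ is a stop between vowels /i/ and /o/, so it spirantizes to the fricative [z]. /t/ is a stop between vowels /u/ and /i/, so it spirantizes to the fricative [s]. → [zuhuzizogusi].
/joupatibuu/: /p/ is a stop between vowels /u/ and /a/, so it spirantizes to the fricative [f]. /t/ is a stop between vowels /a/ and /i/, so it spirantizes to the fricative [s]. /b/ is a stop between vowels /i/ and /u/, so it spirantizes to the fricative [v]. → [joufasivuu].
/vaswanipabakopohm/: /p/ is a stop between vowels /i/ and /a/, so it spirantizes to the fricative [f]. /b/ is a stop between vowels /a/ and /a/, so it spirantizes to the fricative [v]. /k/ is a stop between vowels /a/ and /o/, so it spirantizes to the fricative [x]. /p/ is a stop between vowels /o/ and /o/, so it spirantizes to the fricative [f]. → [vaswanifavaxofohm].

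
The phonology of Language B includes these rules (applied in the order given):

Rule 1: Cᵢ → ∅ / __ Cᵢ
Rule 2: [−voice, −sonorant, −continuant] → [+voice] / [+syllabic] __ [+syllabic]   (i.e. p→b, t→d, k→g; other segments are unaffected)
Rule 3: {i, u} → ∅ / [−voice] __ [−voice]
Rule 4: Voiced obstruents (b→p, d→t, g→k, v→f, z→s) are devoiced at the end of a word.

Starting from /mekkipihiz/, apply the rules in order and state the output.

Rule 1 (degemination): /kk/ is a geminate; the first /k/ deletes. /mekkipihiz/ → mekipihiz.
Rule 2 (intervocalic voicing): /k/ is a voiceless stop between vowels /e/ and /i/, so it voices to [g]. /p/ is a voiceless stop between vowels /i/ and /i/, so it voices to [b]. /mekipihiz/ → megibihiz.
Rule 3 (high vowel syncope): no segment meets the environment; /megibihiz/ is unchanged.
Rule 4 (final devoicing): /z/ is a voiced obstruent in word-final position, so it devoices to [s]. /megibihiz/ → megibihis.

megibihis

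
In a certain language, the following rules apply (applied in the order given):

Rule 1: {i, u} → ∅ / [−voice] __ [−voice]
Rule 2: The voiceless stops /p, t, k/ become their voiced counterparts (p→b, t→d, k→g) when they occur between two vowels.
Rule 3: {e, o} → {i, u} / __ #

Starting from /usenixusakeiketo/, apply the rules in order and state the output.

Rule 1 (high vowel syncope): /u/ is a high vowel flanked by voiceless consonants /x/ and /s/, so it deletes. /usenixusakeiketo/ → usenixsakeiketo.
Rule 2 (intervocalic voicing): /k/ is a voiceless stop between vowels /a/ and /e/, so it voices to [g]. /k/ is a voiceless stop between vowels /i/ and /e/, so it voices to [g]. /t/ is a voiceless stop between vowels /e/ and /o/, so it voices to [d]. /usenixsakeiketo/ → usenixsageigedo.
Rule 3 (final vowel raising): /o/ is a mid vowel in word-final position, so it raises to [u]. /usenixsageigedo/ → usenixsageigedu.

usenixsageigedu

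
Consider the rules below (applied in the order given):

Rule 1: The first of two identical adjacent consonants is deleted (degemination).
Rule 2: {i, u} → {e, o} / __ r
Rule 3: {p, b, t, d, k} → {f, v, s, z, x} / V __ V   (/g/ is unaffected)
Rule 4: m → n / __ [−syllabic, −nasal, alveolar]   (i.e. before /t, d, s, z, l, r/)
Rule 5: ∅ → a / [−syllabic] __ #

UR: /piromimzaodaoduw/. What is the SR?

perominzaozaozuwa

Rule 1 (degemination): no segment meets the environment; /piromimzaodaoduw/ is unchanged.
Rule 2 (pre-rhotic lowering): /i/ is a high vowel immediately before /r/, so it lowers to [e]. /piromimzaodaoduw/ → peromimzaodaoduw.
Rule 3 (intervocalic spirantization): /d/ is a stop between vowels /o/ and /a/, so it spirantizes to the fricative [z]. /d/ is a stop between vowels /o/ and /u/, so it spirantizes to the fricative [z]. /peromimzaodaoduw/ → peromimzaozaozuw.
Rule 4 (nasal place assimilation): /m/ precedes the alveolar consonant /z/, so it assimilates in place to [n]. /peromimzaozaozuw/ → perominzaozaozuw.
Rule 5 (final a-epenthesis): the form ends in the consonant /w/, so [a] is inserted word-finally. /perominzaozaozuw/ → perominzaozaozuwa.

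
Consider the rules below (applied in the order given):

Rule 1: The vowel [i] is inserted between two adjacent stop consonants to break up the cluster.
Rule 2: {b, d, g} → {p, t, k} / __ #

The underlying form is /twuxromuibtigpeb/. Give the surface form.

Rule 1 (stop-cluster i-epenthesis): /b/ and /t/ form a stop–stop cluster, so [i] is inserted between them. /g/ and /p/ form a stop–stop cluster, so [i] is inserted between them. /twuxromuibtigpeb/ → twuxromuibitigipeb.
Rule 2 (final devoicing): /b/ is a voiced stop in word-final position, so it devoices to [p]. /twuxromuibitigipeb/ → twuxromuibitigipep.

twuxromuibitigipep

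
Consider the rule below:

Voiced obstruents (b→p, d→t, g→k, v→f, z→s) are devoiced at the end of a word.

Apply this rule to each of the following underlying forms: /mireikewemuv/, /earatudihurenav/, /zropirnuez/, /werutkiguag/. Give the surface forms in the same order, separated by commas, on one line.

/mireikewemuv/: /v/ is a voiced obstruent in word-final position, so it devoices to [f]. → [mireikewemuf].
/earatudihurenav/: /v/ is a voiced obstruent in word-final position, so it devoices to [f]. → [earatudihurenaf].
/zropirnuez/: /z/ is a voiced obstruent in word-final position, so it devoices to [s]. → [zropirnues].
/werutkiguag/: /g/ is a voiced obstruent in word-final position, so it devoices to [k]. → [werutkiguak].

mireikewemuf, earatudihurenaf, zropirnues, werutkiguak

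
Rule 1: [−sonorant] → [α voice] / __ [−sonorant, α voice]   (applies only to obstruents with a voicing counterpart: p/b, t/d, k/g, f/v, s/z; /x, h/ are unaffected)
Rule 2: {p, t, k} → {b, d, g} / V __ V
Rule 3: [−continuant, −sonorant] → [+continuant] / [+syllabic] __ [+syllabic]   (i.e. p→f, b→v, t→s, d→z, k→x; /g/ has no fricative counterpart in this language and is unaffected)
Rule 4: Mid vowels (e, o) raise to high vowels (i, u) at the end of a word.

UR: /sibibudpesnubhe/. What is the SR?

Rule 1 (regressive voicing assimilation): /d/ precedes the voiceless obstruent /p/, so it devoices to [t] by assimilation. /b/ precedes the voiceless obstruent /h/, so it devoices to [p] by assimilation. /sibibudpesnubhe/ → sibibutpesnuphe.
Rule 2 (intervocalic voicing): no segment meets the environment; /sibibutpesnuphe/ is unchanged.
Rule 3 (intervocalic spirantization): /b/ is a stop between vowels /i/ and /i/, so it spirantizes to the fricative [v]. /b/ is a stop between vowels /i/ and /u/, so it spirantizes to the fricative [v]. /sibibutpesnuphe/ → sivivutpesnuphe.
Rule 4 (final vowel raising): /e/ is a mid vowel in word-final position, so it raises to [i]. /sivivutpesnuphe/ → sivivutpesnuphi.

sivivutpesnuphi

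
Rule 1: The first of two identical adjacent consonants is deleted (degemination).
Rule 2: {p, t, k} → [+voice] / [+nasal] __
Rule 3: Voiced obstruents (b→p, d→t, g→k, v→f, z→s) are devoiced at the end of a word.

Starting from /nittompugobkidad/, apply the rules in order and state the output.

Rule 1 (degemination): /tt/ is a geminate; the first /t/ deletes. /nittompugobkidad/ → nitompugobkidad.
Rule 2 (post-nasal voicing): /p/ is a voiceless stop immediately after the nasal /m/, so it voices to [b]. /nitompugobkidad/ → nitombugobkidad.
Rule 3 (final devoicing): /d/ is a voiced obstruent in word-final position, so it devoices to [t]. /nitombugobkidad/ → nitombugobkidat.

nitombugobkidat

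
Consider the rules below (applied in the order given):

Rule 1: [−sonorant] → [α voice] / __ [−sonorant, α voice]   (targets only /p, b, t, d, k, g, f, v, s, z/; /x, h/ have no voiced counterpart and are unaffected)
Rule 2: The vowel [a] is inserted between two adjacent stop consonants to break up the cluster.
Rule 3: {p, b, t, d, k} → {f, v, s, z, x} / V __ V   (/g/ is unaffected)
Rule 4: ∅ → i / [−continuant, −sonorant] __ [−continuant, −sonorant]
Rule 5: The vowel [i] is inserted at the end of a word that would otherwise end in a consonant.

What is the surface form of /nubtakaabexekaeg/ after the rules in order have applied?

Rule 1 (regressive voicing assimilation): /b/ precedes the voiceless obstruent /t/, so it devoices to [p] by assimilation. /nubtakaabexekaeg/ → nuptakaabexekaeg.
Rule 2 (stop-cluster a-epenthesis): /p/ and /t/ form a stop–stop cluster, so [a] is inserted between them. /nuptakaabexekaeg/ → nupatakaabexekaeg.
Rule 3 (intervocalic spirantization): /p/ is a stop between vowels /u/ and /a/, so it spirantizes to the fricative [f]. /t/ is a stop between vowels /a/ and /a/, so it spirantizes to the fricative [s]. /k/ is a stop between vowels /a/ and /a/, so it spirantizes to the fricative [x]. /b/ is a stop between vowels /a/ and /e/, so it spirantizes to the fricative [v]. /k/ is a stop between vowels /e/ and /a/, so it spirantizes to the fricative [x]. /nupatakaabexekaeg/ → nufasaxaavexexaeg.
Rule 4 (stop-cluster i-epenthesis): no segment meets the environment; /nufasaxaavexexaeg/ is unchanged.
Rule 5 (final i-epenthesis): the form ends in the consonant /g/, so [i] is inserted word-finally. /nufasaxaavexexaeg/ → nufasaxaavexexaegi.

nufasaxaavexexaegi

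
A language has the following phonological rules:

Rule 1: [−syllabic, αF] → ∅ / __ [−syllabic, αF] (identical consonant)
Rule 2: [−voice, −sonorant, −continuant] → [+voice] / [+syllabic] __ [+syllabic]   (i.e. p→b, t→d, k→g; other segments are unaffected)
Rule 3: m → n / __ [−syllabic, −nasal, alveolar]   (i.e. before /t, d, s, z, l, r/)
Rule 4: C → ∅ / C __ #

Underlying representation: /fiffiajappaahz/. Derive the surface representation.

fifiajabaah

Rule 1 (degemination): /ff/ is a geminate; the first /f/ deletes. /pp/ is a geminate; the first /p/ deletes. /fiffiajappaahz/ → fifiajapaahz.
Rule 2 (intervocalic voicing): /p/ is a voiceless stop between vowels /a/ and /a/, so it voices to [b]. /fifiajapaahz/ → fifiajabaahz.
Rule 3 (nasal place assimilation): no segment meets the environment; /fifiajabaahz/ is unchanged.
Rule 4 (final cluster simplification): /z/ is the second consonant of a word-final cluster /hz/, so it deletes. /fifiajabaahz/ → fifiajabaah.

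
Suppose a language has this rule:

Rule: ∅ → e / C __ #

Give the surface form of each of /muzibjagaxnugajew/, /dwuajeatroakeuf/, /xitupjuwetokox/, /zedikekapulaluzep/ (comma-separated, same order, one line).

/muzibjagaxnugajew/: the form ends in the consonant /w/, so [e] is inserted word-finally. → [muzibjagaxnugajewe].
/dwuajeatroakeuf/: the form ends in the consonant /f/, so [e] is inserted word-finally. → [dwuajeatroakeufe].
/xitupjuwetokox/: the form ends in the consonant /x/, so [e] is inserted word-finally. → [xitupjuwetokoxe].
/zedikekapulaluzep/: the form ends in the consonant /p/, so [e] is inserted word-finally. → [zedikekapulaluzepe].

muzibjagaxnugajewe, dwuajeatroakeufe, xitupjuwetokoxe, zedikekapulaluzepe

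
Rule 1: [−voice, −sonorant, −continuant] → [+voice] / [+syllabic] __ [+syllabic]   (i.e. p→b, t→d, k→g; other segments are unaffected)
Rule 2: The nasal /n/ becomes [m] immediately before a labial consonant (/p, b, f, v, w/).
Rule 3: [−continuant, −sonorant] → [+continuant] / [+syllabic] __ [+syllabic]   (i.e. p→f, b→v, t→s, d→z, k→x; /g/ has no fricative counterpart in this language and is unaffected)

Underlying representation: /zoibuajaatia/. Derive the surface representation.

Rule 1 (intervocalic voicing): /t/ is a voiceless stop between vowels /a/ and /i/, so it voices to [d]. /zoibuajaatia/ → zoibuajaadia.
Rule 2 (nasal place assimilation): no segment meets the environment; /zoibuajaadia/ is unchanged.
Rule 3 (intervocalic spirantization): /b/ is a stop between vowels /i/ and /u/, so it spirantizes to the fricative [v]. /d/ is a stop between vowels /a/ and /i/, so it spirantizes to the fricative [z]. /zoibuajaadia/ → zoivuajaazia.

zoivuajaazia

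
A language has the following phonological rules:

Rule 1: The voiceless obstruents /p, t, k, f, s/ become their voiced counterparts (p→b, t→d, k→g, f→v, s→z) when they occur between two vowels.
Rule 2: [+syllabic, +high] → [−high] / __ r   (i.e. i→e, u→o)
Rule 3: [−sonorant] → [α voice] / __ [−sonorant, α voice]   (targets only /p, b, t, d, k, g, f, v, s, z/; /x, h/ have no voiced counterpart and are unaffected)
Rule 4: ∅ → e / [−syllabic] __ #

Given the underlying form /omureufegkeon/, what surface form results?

omoreuvekkeone

Rule 1 (intervocalic voicing): /f/ is a voiceless obstruent between vowels /u/ and /e/, so it voices to [v]. /omureufegkeon/ → omureuvegkeon.
Rule 2 (pre-rhotic lowering): /u/ is a high vowel immediately before /r/, so it lowers to [o]. /omureuvegkeon/ → omoreuvegkeon.
Rule 3 (regressive voicing assimilation): /g/ precedes the voiceless obstruent /k/, so it devoices to [k] by assimilation. /omoreuvegkeon/ → omoreuvekkeon.
Rule 4 (final e-epenthesis): the form ends in the consonant /n/, so [e] is inserted word-finally. /omoreuvekkeon/ → omoreuvekkeone.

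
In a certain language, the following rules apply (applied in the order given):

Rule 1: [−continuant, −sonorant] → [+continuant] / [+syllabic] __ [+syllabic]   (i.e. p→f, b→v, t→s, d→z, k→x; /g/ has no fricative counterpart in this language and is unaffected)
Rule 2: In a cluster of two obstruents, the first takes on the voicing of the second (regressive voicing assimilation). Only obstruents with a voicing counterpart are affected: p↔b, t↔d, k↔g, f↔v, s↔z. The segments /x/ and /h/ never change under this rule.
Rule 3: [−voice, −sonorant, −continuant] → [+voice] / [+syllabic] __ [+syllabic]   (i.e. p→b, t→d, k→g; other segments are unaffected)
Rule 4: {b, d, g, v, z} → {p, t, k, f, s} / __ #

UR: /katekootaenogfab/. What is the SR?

Rule 1 (intervocalic spirantization): /t/ is a stop between vowels /a/ and /e/, so it spirantizes to the fricative [s]. /k/ is a stop between vowels /e/ and /o/, so it spirantizes to the fricative [x]. /t/ is a stop between vowels /o/ and /a/, so it spirantizes to the fricative [s]. /katekootaenogfab/ → kasexoosaenogfab.
Rule 2 (regressive voicing assimilation): /g/ precedes the voiceless obstruent /f/, so it devoices to [k] by assimilation. /kasexoosaenogfab/ → kasexoosaenokfab.
Rule 3 (intervocalic voicing): no segment meets the environment; /kasexoosaenokfab/ is unchanged.
Rule 4 (final devoicing): /b/ is a voiced obstruent in word-final position, so it devoices to [p]. /kasexoosaenokfab/ → kasexoosaenokfap.

kasexoosaenokfap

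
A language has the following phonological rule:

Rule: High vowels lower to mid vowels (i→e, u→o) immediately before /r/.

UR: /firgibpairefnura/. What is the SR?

/i/ is a high vowel immediately before /r/, so it lowers to [e].
/i/ is a high vowel immediately before /r/, so it lowers to [e].
/u/ is a high vowel immediately before /r/, so it lowers to [o].
The other instance of /i/ does not occur in the required environment and remains unchanged.
Surface form: [fergibpaerefnora].

fergibpaerefnora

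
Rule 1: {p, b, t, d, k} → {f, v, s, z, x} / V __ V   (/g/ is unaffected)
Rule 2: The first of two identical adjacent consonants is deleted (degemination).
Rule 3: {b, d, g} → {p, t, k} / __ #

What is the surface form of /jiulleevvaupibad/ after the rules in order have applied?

Rule 1 (intervocalic spirantization): /p/ is a stop between vowels /u/ and /i/, so it spirantizes to the fricative [f]. /b/ is a stop between vowels /i/ and /a/, so it spirantizes to the fricative [v]. /jiulleevvaupibad/ → jiulleevvaufivad.
Rule 2 (degemination): /ll/ is a geminate; the first /l/ deletes. /vv/ is a geminate; the first /v/ deletes. /jiulleevvaufivad/ → jiuleevaufivad.
Rule 3 (final devoicing): /d/ is a voiced stop in word-final position, so it devoices to [t]. /jiuleevaufivad/ → jiuleevaufivat.

jiuleevaufivat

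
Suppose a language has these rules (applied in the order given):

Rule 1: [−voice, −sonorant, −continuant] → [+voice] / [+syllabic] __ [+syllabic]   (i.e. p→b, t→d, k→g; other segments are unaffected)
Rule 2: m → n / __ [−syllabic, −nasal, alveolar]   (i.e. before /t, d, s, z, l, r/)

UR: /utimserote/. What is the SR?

Rule 1 (intervocalic voicing): /t/ is a voiceless stop between vowels /u/ and /i/, so it voices to [d]. /t/ is a voiceless stop between vowels /o/ and /e/, so it voices to [d]. /utimserote/ → udimserode.
Rule 2 (nasal place assimilation): /m/ precedes the alveolar consonant /s/, so it assimilates in place to [n]. /udimserode/ → udinserode.

udinserode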